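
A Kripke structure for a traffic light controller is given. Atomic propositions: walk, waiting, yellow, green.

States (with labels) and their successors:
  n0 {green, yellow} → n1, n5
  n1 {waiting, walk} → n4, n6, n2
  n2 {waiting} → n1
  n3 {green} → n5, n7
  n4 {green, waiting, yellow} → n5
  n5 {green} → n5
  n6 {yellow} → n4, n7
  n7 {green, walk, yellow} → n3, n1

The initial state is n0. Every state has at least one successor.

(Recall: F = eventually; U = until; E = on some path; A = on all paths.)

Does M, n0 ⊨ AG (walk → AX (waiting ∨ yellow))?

Does not hold

States satisfying walk → AX (waiting ∨ yellow): {n0, n1, n2, n3, n4, n5, n6}.
States satisfying AG (walk → AX (waiting ∨ yellow)): {n4, n5}.
n7 is reachable from n0 and violates walk → AX (waiting ∨ yellow), so AG fails at n0.
n0 ∉ Sat(AG (walk → AX (waiting ∨ yellow))).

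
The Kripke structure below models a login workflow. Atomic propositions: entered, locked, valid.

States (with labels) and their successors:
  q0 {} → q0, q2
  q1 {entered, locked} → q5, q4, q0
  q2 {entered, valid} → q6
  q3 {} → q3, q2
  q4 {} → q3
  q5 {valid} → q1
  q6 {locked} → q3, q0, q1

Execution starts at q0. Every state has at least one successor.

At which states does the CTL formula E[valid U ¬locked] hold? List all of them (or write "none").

States satisfying valid: {q2, q5}.
States satisfying ¬locked: {q0, q2, q3, q4, q5}.
States satisfying E[valid U ¬locked]: {q0, q2, q3, q4, q5}.

{q0, q2, q3, q4, q5}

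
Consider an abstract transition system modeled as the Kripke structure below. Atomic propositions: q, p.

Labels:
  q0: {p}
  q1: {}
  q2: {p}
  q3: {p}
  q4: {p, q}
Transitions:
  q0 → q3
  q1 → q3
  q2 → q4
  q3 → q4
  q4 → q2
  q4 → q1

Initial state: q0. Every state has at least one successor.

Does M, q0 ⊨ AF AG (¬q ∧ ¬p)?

Violated

States satisfying AG (¬q ∧ ¬p): ∅.
States satisfying AF AG (¬q ∧ ¬p): ∅.
There is a path from q0 along which AG (¬q ∧ ¬p) never holds.
q0 ∉ Sat(AF AG (¬q ∧ ¬p)).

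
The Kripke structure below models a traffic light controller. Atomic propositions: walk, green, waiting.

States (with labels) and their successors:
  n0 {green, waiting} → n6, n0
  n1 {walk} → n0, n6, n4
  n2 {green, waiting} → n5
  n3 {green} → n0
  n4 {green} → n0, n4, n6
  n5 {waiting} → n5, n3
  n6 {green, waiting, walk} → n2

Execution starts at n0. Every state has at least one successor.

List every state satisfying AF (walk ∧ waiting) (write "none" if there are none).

States satisfying walk ∧ waiting: {n6}.
States satisfying AF (walk ∧ waiting): {n6}.

{n6}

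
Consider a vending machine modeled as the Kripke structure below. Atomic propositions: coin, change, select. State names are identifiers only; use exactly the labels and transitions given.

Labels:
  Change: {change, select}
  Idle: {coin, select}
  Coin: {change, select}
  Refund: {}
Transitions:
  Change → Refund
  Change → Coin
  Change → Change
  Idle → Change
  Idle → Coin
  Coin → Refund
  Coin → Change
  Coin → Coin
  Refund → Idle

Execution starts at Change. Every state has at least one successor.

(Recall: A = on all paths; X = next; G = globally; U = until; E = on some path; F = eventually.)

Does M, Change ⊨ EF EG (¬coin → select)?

States satisfying EG (¬coin → select): {Change, Idle, Coin}.
States satisfying EF EG (¬coin → select): {Change, Idle, Coin, Refund}.
Some path from Change reaches a state where EG (¬coin → select) holds.
Change ∈ Sat(EF EG (¬coin → select)).

Yes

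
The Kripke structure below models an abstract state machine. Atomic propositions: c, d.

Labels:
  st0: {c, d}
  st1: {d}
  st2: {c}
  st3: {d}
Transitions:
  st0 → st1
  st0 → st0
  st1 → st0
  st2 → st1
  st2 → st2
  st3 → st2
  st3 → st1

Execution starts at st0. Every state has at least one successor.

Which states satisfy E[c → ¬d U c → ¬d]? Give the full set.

{st1, st2, st3}

States satisfying c → ¬d: {st1, st2, st3}.
States satisfying E[c → ¬d U c → ¬d]: {st1, st2, st3}.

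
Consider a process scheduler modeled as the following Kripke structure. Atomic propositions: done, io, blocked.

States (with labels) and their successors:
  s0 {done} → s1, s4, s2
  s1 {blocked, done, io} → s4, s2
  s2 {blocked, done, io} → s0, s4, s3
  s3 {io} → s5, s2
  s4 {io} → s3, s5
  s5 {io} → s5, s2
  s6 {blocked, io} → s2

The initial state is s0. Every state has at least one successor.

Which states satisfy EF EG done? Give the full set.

{s0, s1, s2, s3, s4, s5, s6}

States satisfying EG done: {s0, s1, s2}.
States satisfying EF EG done: {s0, s1, s2, s3, s4, s5, s6}.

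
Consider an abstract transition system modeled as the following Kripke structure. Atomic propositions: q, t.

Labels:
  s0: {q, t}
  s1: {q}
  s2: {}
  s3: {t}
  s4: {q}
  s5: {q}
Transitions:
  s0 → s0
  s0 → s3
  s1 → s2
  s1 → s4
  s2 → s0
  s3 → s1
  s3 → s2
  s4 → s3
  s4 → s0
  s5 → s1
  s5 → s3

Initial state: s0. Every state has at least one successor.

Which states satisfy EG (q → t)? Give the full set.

States satisfying q → t: {s0, s2, s3}.
States satisfying EG (q → t): {s0, s2, s3}.

{s0, s2, s3}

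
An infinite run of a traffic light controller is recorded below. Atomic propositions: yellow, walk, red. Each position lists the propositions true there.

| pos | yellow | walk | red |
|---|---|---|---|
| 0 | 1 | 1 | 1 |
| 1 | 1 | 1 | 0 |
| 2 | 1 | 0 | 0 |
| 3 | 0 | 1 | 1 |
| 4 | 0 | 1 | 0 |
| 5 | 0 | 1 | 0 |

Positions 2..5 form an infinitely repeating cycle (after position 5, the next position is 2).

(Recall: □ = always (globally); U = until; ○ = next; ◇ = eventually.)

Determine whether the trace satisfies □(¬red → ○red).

¬red → ○red must hold at every position from 0 onward. It fails at position 1, so □(¬red → ○red) is false.
Positions where ¬red holds: 1, 2, 4, 5.
Check ○red at each: 1→fails, 2→ok, 4→fails, 5→fails.

No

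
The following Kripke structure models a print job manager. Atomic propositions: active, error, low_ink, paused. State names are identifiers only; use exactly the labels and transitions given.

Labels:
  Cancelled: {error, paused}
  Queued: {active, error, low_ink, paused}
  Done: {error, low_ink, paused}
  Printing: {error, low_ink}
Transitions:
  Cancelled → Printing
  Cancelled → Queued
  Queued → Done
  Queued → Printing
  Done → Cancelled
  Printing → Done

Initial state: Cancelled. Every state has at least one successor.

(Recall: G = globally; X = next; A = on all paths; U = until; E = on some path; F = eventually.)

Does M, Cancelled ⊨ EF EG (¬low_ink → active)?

Does not hold

States satisfying EG (¬low_ink → active): ∅.
States satisfying EF EG (¬low_ink → active): ∅.
No suitable path/successor from Cancelled witnesses the formula.
Cancelled ∉ Sat(EF EG (¬low_ink → active)).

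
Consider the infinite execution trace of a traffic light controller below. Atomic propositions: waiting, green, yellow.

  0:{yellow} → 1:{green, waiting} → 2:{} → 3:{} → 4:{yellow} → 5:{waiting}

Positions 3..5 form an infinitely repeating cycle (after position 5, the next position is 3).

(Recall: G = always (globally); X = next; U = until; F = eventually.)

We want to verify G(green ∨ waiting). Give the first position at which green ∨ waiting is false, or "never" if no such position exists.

0

At position 0 the labels are {yellow}, so green ∨ waiting is false there. This is the first violation.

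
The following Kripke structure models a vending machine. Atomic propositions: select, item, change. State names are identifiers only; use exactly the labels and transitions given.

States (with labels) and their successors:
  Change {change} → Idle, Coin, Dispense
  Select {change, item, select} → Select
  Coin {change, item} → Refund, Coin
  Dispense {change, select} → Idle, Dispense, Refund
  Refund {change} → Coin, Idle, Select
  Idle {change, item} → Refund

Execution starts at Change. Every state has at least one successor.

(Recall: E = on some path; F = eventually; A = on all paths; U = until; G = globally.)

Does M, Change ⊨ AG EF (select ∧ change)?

States satisfying EF (select ∧ change): {Change, Select, Coin, Dispense, Refund, Idle}.
States satisfying AG EF (select ∧ change): {Change, Select, Coin, Dispense, Refund, Idle}.
Every state reachable from Change satisfies EF (select ∧ change).
Change ∈ Sat(AG EF (select ∧ change)).

Yes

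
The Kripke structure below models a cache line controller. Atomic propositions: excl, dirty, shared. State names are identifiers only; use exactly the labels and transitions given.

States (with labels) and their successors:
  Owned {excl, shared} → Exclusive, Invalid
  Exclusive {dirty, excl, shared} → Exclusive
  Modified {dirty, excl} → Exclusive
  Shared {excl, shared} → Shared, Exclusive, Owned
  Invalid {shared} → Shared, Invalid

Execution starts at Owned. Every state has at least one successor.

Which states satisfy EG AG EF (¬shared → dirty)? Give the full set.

States satisfying AG EF (¬shared → dirty): {Owned, Exclusive, Modified, Shared, Invalid}.
States satisfying EG AG EF (¬shared → dirty): {Owned, Exclusive, Modified, Shared, Invalid}.

{Owned, Exclusive, Modified, Shared, Invalid}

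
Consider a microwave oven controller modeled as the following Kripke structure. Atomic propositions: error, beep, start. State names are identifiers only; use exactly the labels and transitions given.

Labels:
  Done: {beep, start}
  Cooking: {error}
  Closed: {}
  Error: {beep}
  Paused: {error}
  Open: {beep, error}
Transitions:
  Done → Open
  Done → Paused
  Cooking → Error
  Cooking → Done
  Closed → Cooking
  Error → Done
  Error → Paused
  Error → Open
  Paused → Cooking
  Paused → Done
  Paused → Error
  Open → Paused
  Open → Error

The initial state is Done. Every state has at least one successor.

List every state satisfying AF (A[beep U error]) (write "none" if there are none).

{Done, Cooking, Closed, Error, Paused, Open}

States satisfying A[beep U error]: {Done, Cooking, Error, Paused, Open}.
States satisfying AF (A[beep U error]): {Done, Cooking, Closed, Error, Paused, Open}.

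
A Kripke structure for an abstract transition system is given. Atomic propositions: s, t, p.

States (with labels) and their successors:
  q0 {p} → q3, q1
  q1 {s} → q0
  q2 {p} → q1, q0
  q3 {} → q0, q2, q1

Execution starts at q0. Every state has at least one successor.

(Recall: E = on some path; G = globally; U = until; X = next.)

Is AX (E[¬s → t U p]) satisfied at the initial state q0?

Violated

States satisfying E[¬s → t U p]: {q0, q1, q2}.
States satisfying AX (E[¬s → t U p]): {q1, q2, q3}.
q0 ∉ Sat(AX (E[¬s → t U p])).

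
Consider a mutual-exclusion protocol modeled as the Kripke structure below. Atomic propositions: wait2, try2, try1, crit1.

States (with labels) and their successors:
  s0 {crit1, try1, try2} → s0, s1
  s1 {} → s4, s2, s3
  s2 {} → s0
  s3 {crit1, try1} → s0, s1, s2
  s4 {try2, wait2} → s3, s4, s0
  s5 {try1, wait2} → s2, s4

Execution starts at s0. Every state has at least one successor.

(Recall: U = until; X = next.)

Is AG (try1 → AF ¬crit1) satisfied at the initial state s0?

Does not hold

States satisfying try1 → AF ¬crit1: {s1, s2, s4, s5}.
States satisfying AG (try1 → AF ¬crit1): ∅.
s0 is reachable from s0 and violates try1 → AF ¬crit1, so AG fails at s0.
s0 ∉ Sat(AG (try1 → AF ¬crit1)).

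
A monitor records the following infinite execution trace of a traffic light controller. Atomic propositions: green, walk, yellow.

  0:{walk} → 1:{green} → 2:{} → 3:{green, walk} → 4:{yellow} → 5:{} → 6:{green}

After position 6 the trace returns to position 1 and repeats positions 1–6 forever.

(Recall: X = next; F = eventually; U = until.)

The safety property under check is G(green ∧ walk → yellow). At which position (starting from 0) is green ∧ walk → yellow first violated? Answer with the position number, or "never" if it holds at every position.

3

Check green ∧ walk → yellow at each position in order: 0 ✓, 1 ✓, 2 ✓.
At position 3 the labels are {green, walk}, so green ∧ walk → yellow is false there. This is the first violation.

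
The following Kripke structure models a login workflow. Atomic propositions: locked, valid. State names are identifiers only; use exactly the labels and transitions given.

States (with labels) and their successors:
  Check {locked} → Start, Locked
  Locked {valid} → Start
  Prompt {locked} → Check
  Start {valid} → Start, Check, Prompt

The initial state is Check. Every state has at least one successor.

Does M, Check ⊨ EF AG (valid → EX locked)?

No

States satisfying AG (valid → EX locked): ∅.
States satisfying EF AG (valid → EX locked): ∅.
No suitable path/successor from Check witnesses the formula.
Check ∉ Sat(EF AG (valid → EX locked)).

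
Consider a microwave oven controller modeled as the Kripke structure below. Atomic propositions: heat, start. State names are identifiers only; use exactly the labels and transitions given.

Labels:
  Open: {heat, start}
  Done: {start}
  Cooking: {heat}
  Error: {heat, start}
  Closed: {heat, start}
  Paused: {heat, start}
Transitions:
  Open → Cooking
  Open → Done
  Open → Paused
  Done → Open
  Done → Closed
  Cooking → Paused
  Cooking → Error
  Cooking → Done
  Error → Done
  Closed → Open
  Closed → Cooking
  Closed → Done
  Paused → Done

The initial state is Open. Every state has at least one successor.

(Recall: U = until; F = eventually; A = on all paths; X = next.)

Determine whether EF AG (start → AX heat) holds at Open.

Violated

States satisfying AG (start → AX heat): ∅.
States satisfying EF AG (start → AX heat): ∅.
No suitable path/successor from Open witnesses the formula.
Open ∉ Sat(EF AG (start → AX heat)).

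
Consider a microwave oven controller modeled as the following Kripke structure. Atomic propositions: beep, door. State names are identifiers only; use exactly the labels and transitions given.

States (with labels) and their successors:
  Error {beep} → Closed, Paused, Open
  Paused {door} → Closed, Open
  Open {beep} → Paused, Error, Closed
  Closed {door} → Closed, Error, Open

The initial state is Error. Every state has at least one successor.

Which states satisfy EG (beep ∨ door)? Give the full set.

States satisfying beep ∨ door: {Error, Paused, Open, Closed}.
States satisfying EG (beep ∨ door): {Error, Paused, Open, Closed}.

{Error, Paused, Open, Closed}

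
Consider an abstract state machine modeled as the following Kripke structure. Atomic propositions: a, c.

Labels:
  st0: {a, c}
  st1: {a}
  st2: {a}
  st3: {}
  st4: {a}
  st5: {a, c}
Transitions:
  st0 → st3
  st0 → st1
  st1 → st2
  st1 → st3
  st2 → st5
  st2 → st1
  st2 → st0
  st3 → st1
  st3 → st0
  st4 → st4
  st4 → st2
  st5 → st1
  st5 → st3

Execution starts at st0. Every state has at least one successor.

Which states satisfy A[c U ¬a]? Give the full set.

States satisfying c: {st0, st5}.
States satisfying ¬a: {st3}.
States satisfying A[c U ¬a]: {st3}.

{st3}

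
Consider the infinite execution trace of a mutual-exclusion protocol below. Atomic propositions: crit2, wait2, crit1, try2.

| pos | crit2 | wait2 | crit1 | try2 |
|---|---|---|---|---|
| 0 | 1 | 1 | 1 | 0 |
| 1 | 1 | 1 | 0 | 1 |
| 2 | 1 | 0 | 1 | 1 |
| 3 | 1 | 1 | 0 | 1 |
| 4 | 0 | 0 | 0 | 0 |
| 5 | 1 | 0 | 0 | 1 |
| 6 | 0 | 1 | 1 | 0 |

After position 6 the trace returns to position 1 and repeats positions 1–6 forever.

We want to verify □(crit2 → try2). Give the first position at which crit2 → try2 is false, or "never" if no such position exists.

At position 0 the labels are {crit1, crit2, wait2}, so crit2 → try2 is false there. This is the first violation.

0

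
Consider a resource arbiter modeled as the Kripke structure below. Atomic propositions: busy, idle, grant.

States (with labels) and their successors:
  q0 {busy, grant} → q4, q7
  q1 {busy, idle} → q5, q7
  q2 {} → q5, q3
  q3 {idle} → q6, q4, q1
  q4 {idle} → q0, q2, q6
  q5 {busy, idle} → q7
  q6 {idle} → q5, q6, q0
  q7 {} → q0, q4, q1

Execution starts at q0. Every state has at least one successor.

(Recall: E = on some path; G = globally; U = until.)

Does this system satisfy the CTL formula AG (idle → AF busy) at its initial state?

States satisfying idle → AF busy: {q0, q1, q2, q5, q7}.
States satisfying AG (idle → AF busy): ∅.
q3 is reachable from q0 and violates idle → AF busy, so AG fails at q0.
q0 ∉ Sat(AG (idle → AF busy)).

Violated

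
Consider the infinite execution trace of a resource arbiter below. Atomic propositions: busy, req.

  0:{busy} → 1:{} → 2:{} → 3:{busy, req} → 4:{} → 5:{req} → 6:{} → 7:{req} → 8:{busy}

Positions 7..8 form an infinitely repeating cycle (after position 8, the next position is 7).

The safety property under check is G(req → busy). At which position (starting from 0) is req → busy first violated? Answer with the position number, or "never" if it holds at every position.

Check req → busy at each position in order: 0 ✓, 1 ✓, 2 ✓, 3 ✓, 4 ✓.
At position 5 the labels are {req}, so req → busy is false there. This is the first violation.

5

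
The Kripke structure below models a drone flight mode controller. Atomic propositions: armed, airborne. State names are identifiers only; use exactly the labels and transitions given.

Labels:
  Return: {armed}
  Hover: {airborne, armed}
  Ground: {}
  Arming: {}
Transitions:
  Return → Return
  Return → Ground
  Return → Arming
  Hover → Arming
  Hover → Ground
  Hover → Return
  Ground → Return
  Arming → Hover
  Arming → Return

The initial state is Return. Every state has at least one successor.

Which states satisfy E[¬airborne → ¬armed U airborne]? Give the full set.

States satisfying ¬airborne → ¬armed: {Hover, Ground, Arming}.
States satisfying airborne: {Hover}.
States satisfying E[¬airborne → ¬armed U airborne]: {Hover, Arming}.

{Hover, Arming}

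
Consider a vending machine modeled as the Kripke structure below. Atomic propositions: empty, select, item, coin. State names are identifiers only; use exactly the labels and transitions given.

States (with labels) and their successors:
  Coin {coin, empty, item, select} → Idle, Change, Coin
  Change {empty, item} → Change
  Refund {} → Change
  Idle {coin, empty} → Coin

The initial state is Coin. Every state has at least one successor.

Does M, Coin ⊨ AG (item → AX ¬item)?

States satisfying item → AX ¬item: {Refund, Idle}.
States satisfying AG (item → AX ¬item): ∅.
Change is reachable from Coin and violates item → AX ¬item, so AG fails at Coin.
Coin ∉ Sat(AG (item → AX ¬item)).

No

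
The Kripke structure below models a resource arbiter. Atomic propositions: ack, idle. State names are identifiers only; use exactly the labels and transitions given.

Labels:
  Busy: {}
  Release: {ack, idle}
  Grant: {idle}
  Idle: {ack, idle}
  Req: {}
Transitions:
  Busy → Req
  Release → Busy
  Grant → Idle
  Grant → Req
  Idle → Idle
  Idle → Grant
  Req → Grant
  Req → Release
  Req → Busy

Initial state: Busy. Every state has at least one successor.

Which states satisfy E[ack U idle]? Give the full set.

{Release, Grant, Idle}

States satisfying ack: {Release, Idle}.
States satisfying idle: {Release, Grant, Idle}.
States satisfying E[ack U idle]: {Release, Grant, Idle}.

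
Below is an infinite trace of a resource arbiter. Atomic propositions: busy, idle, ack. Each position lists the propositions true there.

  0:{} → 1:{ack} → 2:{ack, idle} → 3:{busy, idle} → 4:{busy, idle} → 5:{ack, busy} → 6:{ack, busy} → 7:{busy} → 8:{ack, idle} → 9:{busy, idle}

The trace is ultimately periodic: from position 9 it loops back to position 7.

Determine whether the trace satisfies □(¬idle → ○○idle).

¬idle → ○○idle must hold at every position from 0 onward. It fails at position 5, so □(¬idle → ○○idle) is false.
Positions where ¬idle holds: 0, 1, 5, 6, 7.
Check ○○idle at each: 0→ok, 1→ok, 5→fails, 6→ok, 7→ok.

Violated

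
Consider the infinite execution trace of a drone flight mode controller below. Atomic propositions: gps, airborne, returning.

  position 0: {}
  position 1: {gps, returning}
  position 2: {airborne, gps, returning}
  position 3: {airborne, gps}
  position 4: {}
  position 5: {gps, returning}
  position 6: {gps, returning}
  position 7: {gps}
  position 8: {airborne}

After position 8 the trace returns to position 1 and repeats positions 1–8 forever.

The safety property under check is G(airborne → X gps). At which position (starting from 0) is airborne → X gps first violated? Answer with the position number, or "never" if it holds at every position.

Check airborne → X gps at each position in order: 0 ✓, 1 ✓, 2 ✓.
At position 3 the labels are {airborne, gps} and the next position 4 has {}, so airborne → X gps is false there. This is the first violation.

3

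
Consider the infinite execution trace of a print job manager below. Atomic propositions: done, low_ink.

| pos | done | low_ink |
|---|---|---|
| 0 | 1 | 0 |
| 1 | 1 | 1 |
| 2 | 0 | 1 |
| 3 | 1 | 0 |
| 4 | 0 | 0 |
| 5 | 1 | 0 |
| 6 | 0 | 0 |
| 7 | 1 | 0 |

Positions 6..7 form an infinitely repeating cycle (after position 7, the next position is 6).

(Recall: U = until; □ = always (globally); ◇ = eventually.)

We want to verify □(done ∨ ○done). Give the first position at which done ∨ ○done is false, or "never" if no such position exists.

never

done ∨ ○done holds at every position 0..7, and those are all the positions the trace ever visits, so the invariant □(done ∨ ○done) is never violated.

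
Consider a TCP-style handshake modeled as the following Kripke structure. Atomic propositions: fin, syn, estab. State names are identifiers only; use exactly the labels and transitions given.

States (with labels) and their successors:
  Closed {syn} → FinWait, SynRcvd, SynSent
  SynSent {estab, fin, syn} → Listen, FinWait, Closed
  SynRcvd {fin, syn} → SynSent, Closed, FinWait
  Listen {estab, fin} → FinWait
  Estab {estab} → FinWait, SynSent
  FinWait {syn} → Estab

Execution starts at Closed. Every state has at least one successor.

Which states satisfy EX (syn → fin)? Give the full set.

States satisfying syn → fin: {SynSent, SynRcvd, Listen, Estab}.
States satisfying EX (syn → fin): {Closed, SynSent, SynRcvd, Estab, FinWait}.

{Closed, SynSent, SynRcvd, Estab, FinWait}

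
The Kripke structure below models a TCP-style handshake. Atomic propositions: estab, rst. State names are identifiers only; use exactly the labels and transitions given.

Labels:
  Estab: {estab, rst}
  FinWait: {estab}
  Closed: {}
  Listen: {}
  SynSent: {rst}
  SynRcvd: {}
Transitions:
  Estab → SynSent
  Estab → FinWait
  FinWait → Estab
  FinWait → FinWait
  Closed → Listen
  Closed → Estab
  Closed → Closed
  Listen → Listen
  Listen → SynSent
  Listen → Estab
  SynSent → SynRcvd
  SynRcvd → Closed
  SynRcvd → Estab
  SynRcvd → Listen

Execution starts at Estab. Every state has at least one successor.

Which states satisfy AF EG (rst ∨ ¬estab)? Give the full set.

{Estab, Closed, Listen, SynSent, SynRcvd}

States satisfying EG (rst ∨ ¬estab): {Estab, Closed, Listen, SynSent, SynRcvd}.
States satisfying AF EG (rst ∨ ¬estab): {Estab, Closed, Listen, SynSent, SynRcvd}.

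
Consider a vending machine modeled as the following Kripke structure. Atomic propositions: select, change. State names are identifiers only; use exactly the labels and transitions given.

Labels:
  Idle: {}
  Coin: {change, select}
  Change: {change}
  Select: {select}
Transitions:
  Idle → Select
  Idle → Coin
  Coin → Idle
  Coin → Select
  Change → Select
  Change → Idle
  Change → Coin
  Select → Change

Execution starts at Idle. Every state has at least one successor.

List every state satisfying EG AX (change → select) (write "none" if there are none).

{Idle, Coin, Change}

States satisfying AX (change → select): {Idle, Coin, Change}.
States satisfying EG AX (change → select): {Idle, Coin, Change}.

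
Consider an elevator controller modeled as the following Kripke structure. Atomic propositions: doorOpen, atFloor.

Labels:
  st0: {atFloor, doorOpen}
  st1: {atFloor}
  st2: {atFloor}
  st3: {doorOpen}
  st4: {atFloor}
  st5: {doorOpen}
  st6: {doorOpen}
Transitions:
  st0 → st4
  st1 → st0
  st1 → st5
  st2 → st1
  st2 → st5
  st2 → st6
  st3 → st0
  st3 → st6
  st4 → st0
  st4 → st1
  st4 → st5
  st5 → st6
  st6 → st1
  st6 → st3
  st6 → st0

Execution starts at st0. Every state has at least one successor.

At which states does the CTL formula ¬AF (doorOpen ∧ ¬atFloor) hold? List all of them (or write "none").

States satisfying doorOpen ∧ ¬atFloor: {st3, st5, st6}.
States satisfying AF (doorOpen ∧ ¬atFloor): {st3, st5, st6}.
States satisfying ¬AF (doorOpen ∧ ¬atFloor): {st0, st1, st2, st4}.

{st0, st1, st2, st4}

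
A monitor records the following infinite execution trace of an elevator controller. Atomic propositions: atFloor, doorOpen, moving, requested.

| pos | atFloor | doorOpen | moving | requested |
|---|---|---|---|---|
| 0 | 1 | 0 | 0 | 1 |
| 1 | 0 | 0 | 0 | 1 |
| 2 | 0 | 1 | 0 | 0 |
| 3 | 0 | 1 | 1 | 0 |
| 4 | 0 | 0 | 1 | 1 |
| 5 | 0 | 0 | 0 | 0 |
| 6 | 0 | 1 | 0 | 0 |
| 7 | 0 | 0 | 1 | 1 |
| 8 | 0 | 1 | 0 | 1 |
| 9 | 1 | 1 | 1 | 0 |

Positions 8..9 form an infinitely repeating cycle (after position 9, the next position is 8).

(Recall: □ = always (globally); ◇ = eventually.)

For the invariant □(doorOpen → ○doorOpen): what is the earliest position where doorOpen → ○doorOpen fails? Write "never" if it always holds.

Check doorOpen → ○doorOpen at each position in order: 0 ✓, 1 ✓, 2 ✓.
At position 3 the labels are {doorOpen, moving} and the next position 4 has {moving, requested}, so doorOpen → ○doorOpen is false there. This is the first violation.

3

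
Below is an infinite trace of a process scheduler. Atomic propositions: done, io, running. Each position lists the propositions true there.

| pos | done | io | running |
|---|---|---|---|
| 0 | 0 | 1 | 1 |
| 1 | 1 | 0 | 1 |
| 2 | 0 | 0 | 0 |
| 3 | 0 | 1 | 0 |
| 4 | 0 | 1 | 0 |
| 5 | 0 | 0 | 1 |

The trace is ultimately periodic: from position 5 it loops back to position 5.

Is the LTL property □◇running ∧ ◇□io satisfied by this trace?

Violated

◇running holds at every position 0..5, and those are all positions ever visited, so □◇running holds.
□io is false at every position 0..5, so it never becomes true and ◇□io fails.
At position 0: □◇running is true; ◇□io is false; so □◇running ∧ ◇□io is false.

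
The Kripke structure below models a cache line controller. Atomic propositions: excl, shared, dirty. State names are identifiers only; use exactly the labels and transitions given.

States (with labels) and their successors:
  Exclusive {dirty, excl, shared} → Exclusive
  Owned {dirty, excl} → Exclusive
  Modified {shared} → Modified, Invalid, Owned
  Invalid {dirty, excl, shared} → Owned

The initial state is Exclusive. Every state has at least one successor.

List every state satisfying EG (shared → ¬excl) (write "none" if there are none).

{Modified}

States satisfying shared → ¬excl: {Owned, Modified}.
States satisfying EG (shared → ¬excl): {Modified}.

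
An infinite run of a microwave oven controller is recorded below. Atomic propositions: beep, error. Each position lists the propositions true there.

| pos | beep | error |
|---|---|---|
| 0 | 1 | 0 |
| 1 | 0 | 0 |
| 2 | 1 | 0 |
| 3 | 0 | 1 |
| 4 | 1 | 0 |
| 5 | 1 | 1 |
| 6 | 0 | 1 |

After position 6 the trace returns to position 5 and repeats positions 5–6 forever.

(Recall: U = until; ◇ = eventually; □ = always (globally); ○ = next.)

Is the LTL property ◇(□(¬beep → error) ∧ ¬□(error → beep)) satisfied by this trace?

Yes

□(¬beep → error) ∧ ¬□(error → beep) holds at position 2, which is reachable from 0, so ◇(□(¬beep → error) ∧ ¬□(error → beep)) holds.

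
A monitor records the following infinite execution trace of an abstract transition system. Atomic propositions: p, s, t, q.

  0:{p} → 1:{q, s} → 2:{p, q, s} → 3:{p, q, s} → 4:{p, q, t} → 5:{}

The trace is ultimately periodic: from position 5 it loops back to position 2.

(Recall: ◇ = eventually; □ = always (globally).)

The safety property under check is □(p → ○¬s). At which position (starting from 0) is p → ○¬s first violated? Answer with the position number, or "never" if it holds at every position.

0

At position 0 the labels are {p} and the next position 1 has {q, s}, so p → ○¬s is false there. This is the first violation.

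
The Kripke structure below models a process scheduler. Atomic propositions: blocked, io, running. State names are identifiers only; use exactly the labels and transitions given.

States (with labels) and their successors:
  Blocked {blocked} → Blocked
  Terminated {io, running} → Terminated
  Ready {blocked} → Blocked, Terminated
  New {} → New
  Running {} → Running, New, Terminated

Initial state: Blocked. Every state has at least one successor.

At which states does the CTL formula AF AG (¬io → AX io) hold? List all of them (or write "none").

States satisfying AG (¬io → AX io): {Terminated}.
States satisfying AF AG (¬io → AX io): {Terminated}.

{Terminated}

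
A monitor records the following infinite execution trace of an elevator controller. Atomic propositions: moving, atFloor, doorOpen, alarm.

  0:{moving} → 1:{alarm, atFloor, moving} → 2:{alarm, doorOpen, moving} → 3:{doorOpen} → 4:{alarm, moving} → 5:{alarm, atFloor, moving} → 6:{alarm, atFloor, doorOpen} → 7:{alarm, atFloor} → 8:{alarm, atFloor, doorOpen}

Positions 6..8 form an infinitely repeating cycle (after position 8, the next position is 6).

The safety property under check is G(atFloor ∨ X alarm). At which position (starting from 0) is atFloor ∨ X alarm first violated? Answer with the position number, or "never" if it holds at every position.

Check atFloor ∨ X alarm at each position in order: 0 ✓, 1 ✓.
At position 2 the labels are {alarm, doorOpen, moving} and the next position 3 has {doorOpen}, so atFloor ∨ X alarm is false there. This is the first violation.

2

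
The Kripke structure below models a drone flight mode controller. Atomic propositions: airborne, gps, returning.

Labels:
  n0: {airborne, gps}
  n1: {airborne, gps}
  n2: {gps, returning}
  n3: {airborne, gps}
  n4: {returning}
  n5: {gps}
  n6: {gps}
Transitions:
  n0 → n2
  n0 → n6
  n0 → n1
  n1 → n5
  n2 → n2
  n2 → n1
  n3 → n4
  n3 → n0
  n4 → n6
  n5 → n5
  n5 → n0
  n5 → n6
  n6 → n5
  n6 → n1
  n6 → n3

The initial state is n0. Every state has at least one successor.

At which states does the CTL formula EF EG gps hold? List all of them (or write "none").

States satisfying EG gps: {n0, n1, n2, n3, n5, n6}.
States satisfying EF EG gps: {n0, n1, n2, n3, n4, n5, n6}.

{n0, n1, n2, n3, n4, n5, n6}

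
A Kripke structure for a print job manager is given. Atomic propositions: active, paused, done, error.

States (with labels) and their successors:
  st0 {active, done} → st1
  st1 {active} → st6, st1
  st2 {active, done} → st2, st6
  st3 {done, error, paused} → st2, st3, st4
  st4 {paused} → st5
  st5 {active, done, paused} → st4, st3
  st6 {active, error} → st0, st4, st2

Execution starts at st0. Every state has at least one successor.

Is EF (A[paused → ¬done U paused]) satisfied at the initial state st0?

Satisfied

States satisfying A[paused → ¬done U paused]: {st3, st4, st5}.
States satisfying EF (A[paused → ¬done U paused]): {st0, st1, st2, st3, st4, st5, st6}.
Some path from st0 reaches a state where A[paused → ¬done U paused] holds.
st0 ∈ Sat(EF (A[paused → ¬done U paused])).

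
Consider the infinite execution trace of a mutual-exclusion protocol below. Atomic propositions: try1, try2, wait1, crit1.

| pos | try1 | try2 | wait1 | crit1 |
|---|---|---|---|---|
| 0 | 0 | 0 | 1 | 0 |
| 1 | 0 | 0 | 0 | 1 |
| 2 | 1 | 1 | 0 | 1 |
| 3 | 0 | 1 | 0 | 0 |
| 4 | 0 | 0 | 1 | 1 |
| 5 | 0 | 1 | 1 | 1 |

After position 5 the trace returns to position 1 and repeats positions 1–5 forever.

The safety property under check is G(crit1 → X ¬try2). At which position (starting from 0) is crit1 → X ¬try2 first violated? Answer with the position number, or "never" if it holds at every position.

Check crit1 → X ¬try2 at each position in order: 0 ✓.
At position 1 the labels are {crit1} and the next position 2 has {crit1, try1, try2}, so crit1 → X ¬try2 is false there. This is the first violation.

1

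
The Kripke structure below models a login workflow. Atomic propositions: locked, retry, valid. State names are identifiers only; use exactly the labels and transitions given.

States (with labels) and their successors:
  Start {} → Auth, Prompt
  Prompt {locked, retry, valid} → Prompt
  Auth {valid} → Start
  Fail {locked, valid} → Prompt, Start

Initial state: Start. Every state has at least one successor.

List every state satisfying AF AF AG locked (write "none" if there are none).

{Prompt}

States satisfying AF AG locked: {Prompt}.
States satisfying AF AF AG locked: {Prompt}.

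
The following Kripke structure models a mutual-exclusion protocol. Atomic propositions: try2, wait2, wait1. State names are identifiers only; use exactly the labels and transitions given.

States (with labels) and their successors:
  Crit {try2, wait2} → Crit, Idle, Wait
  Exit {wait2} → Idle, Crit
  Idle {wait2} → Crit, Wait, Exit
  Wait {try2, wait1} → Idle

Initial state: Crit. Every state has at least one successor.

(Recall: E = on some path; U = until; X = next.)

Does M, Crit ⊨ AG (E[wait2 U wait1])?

Satisfied

States satisfying E[wait2 U wait1]: {Crit, Exit, Idle, Wait}.
States satisfying AG (E[wait2 U wait1]): {Crit, Exit, Idle, Wait}.
Every state reachable from Crit satisfies E[wait2 U wait1].
Crit ∈ Sat(AG (E[wait2 U wait1])).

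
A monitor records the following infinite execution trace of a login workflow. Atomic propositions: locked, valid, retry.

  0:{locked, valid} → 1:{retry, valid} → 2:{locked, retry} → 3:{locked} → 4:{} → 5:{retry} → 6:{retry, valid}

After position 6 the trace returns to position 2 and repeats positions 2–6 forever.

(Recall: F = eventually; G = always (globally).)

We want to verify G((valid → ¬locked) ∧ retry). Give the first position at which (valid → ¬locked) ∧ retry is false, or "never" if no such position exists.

0

At position 0 the labels are {locked, valid}, so (valid → ¬locked) ∧ retry is false there. This is the first violation.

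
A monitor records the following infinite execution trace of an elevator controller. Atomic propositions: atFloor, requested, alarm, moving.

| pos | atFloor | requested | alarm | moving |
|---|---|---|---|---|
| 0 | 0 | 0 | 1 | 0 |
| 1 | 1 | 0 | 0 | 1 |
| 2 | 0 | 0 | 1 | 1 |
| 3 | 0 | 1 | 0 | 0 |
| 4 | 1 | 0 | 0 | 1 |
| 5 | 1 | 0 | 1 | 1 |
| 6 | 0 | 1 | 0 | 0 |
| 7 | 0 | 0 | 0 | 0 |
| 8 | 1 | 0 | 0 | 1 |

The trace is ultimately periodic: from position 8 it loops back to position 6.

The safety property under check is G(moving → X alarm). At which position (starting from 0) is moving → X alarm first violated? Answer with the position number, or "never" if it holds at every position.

2

Check moving → X alarm at each position in order: 0 ✓, 1 ✓.
At position 2 the labels are {alarm, moving} and the next position 3 has {requested}, so moving → X alarm is false there. This is the first violation.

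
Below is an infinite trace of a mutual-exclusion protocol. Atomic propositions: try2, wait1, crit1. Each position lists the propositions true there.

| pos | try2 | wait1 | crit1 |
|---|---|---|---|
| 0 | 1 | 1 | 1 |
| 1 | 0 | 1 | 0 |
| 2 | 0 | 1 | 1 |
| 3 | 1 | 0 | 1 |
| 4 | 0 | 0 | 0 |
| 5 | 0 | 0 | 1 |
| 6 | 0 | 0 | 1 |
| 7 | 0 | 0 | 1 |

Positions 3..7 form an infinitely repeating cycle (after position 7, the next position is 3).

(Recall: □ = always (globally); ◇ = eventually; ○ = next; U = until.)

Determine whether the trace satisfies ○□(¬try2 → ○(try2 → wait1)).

The position after 0 is 1; □(¬try2 → ○(try2 → wait1)) is false there.

Violated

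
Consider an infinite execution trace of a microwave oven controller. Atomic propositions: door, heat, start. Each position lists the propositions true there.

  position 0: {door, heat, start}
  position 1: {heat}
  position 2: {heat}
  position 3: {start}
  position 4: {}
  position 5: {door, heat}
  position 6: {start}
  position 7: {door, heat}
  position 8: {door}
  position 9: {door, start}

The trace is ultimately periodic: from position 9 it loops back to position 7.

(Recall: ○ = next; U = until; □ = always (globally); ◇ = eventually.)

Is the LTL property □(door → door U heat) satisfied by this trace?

door → door U heat holds at every position 0..9, and those are all positions ever visited, so □(door → door U heat) holds.
Positions where door holds: 0, 5, 7, 8, 9.
Check door U heat at each: 0→ok, 5→ok, 7→ok, 8→ok, 9→ok.

Yes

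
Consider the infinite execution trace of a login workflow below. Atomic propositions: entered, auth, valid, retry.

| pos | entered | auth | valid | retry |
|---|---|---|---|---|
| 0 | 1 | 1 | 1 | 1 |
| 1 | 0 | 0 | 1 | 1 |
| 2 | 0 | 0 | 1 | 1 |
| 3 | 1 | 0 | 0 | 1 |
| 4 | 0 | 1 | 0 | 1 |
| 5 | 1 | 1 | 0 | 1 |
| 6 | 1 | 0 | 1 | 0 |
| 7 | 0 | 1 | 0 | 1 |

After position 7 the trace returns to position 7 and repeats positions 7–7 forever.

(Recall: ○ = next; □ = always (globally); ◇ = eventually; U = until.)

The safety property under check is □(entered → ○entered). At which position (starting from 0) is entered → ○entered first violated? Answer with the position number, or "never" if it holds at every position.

0

At position 0 the labels are {auth, entered, retry, valid} and the next position 1 has {retry, valid}, so entered → ○entered is false there. This is the first violation.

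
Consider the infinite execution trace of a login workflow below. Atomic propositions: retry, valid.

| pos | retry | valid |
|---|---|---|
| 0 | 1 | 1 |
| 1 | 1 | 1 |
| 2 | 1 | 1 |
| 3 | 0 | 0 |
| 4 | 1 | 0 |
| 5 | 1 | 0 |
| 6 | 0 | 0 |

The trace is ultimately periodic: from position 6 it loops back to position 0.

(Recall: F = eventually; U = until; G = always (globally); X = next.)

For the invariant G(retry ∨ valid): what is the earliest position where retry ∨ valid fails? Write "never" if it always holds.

Check retry ∨ valid at each position in order: 0 ✓, 1 ✓, 2 ✓.
At position 3 the labels are {}, so retry ∨ valid is false there. This is the first violation.

3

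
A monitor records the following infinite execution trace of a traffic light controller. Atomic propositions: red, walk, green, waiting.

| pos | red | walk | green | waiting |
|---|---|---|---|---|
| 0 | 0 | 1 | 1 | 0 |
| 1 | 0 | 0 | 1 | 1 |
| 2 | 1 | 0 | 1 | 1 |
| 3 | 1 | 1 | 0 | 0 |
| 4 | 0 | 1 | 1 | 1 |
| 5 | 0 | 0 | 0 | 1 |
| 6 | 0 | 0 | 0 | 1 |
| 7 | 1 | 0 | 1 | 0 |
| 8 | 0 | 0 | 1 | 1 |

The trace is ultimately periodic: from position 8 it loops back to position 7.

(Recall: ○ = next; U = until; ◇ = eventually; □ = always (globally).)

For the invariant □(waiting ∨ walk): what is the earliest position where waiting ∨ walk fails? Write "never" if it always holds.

Check waiting ∨ walk at each position in order: 0 ✓, 1 ✓, 2 ✓, 3 ✓, 4 ✓, 5 ✓, 6 ✓.
At position 7 the labels are {green, red}, so waiting ∨ walk is false there. This is the first violation.

7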